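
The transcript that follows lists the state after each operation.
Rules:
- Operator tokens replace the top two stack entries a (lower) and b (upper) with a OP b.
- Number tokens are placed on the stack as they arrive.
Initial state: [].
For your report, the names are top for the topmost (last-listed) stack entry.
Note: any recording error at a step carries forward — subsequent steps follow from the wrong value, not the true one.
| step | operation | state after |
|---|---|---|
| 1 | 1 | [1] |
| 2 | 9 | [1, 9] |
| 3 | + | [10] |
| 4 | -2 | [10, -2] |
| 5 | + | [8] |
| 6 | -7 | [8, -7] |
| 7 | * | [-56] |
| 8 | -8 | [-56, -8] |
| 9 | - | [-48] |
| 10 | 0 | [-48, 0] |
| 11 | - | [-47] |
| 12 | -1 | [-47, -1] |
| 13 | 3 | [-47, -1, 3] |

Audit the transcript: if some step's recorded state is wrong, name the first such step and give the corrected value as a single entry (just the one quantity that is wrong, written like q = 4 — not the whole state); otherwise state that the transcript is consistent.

Recomputing the run from the initial state:
step 1: [1]
step 2: [1, 9]
step 3: [10]
step 4: [10, -2]
step 5: [8]
step 6: [8, -7]
step 7: [-56]
step 8: [-56, -8]
step 9: [-48]
step 10: [-48, 0]
step 11: [-48]
step 12: [-48, -1]
step 13: [-48, -1, 3]
The first disagreement with the transcript is at step 11, where the value should be top = -48.

step 11, top = -48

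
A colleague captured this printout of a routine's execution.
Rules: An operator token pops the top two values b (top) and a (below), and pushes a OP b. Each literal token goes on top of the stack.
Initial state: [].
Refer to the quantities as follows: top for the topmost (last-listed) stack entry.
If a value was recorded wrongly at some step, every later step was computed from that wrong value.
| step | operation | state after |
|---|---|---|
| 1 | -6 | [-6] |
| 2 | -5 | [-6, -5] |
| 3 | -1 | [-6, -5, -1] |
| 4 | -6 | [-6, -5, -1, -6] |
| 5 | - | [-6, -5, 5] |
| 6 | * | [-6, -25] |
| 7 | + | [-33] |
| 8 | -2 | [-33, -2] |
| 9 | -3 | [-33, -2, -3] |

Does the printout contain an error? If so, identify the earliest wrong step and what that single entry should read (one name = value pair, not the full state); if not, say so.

step 7, top = -31

Recomputing the run from the initial state:
step 1: [-6]
step 2: [-6, -5]
step 3: [-6, -5, -1]
step 4: [-6, -5, -1, -6]
step 5: [-6, -5, 5]
step 6: [-6, -25]
step 7: [-31]
step 8: [-31, -2]
step 9: [-31, -2, -3]
The first disagreement with the printout is at step 7, where the value should be top = -31.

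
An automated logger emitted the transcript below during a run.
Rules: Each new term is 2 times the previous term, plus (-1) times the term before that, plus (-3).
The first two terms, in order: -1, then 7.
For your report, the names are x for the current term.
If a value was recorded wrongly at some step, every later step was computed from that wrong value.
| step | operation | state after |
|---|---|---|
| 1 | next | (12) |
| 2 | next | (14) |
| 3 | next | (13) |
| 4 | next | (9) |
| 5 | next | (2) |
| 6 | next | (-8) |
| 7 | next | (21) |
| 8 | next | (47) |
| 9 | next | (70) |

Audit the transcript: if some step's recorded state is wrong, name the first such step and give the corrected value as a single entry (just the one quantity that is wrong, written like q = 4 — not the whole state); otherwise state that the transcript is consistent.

Recomputing the run from the initial state:
step 1: x = 12
step 2: x = 14
step 3: x = 13
step 4: x = 9
step 5: x = 2
step 6: x = -8
step 7: x = -21
step 8: x = -37
step 9: x = -56
The first disagreement with the transcript is at step 7, where the value should be x = -21.

step 7, x = -21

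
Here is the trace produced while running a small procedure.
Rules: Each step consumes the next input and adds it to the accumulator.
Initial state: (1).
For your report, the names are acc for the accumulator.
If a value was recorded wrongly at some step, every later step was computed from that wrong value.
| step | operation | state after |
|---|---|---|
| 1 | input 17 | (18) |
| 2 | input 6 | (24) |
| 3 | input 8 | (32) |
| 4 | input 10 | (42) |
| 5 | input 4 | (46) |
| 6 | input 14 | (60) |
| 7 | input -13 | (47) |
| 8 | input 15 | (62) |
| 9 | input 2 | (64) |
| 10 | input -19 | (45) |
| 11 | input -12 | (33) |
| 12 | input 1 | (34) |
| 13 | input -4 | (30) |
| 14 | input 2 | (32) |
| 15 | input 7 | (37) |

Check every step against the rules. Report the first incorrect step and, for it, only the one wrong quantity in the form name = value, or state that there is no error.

step 15, acc = 39

Recomputing the run from the initial state:
step 1: acc = 18
step 2: acc = 24
step 3: acc = 32
step 4: acc = 42
step 5: acc = 46
step 6: acc = 60
step 7: acc = 47
step 8: acc = 62
step 9: acc = 64
step 10: acc = 45
step 11: acc = 33
step 12: acc = 34
step 13: acc = 30
step 14: acc = 32
step 15: acc = 39
The first disagreement with the trace is at step 15, where the value should be acc = 39.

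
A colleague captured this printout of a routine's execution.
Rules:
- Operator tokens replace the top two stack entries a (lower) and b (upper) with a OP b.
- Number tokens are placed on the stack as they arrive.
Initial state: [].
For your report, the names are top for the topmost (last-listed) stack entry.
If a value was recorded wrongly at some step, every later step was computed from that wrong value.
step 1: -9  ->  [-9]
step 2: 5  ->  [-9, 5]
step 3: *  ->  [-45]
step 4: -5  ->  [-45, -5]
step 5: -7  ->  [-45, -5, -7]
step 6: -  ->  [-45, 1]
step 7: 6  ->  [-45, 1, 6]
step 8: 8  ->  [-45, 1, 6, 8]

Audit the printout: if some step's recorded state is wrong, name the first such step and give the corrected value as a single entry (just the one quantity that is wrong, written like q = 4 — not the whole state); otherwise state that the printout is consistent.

step 1: push -9: top = -9 -> consistent with the printout
step 2: push 5: top = 5 -> same as recorded
step 3: -9 * 5 = -45 -> checks out
step 4: push -5: top = -5 -> checks out
step 5: push -7: top = -7 -> in agreement
step 6: -5 - -7 = 2 -> this is not what the printout shows
First deviation found at step 6; the corrected entry is top = 2.

step 6, top = 2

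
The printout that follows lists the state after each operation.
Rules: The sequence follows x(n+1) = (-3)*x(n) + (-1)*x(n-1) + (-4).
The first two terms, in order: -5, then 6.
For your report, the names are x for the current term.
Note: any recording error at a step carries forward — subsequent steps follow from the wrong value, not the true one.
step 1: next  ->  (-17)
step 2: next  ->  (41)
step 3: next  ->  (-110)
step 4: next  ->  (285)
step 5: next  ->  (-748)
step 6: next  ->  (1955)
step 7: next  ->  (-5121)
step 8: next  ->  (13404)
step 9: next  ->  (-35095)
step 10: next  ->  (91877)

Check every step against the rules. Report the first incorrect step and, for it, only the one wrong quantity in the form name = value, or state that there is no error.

1. x = -3*(6) + (-1)*(-5) + (-4) = -17 (in agreement)
2. x = -3*(-17) + (-1)*(6) + (-4) = 41 (verified)
3. x = -3*(41) + (-1)*(-17) + (-4) = -110 (checks out)
4. x = -3*(-110) + (-1)*(41) + (-4) = 285 (exactly as logged)
5. x = -3*(285) + (-1)*(-110) + (-4) = -749 (this is not what the printout shows)
Conclusion: step 5 carries the first error; the entry should be x = -749.

step 5, x = -749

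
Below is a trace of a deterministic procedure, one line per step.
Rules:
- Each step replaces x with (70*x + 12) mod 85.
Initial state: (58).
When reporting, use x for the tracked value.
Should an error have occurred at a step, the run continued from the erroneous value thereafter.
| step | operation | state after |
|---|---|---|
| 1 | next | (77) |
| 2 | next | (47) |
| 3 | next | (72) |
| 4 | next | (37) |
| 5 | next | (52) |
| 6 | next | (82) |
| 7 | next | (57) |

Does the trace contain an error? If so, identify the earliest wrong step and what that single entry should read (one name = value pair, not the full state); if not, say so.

Step 1: x = (70*58 + 12) mod 85 = 77 — exactly as logged.
Step 2: x = (70*77 + 12) mod 85 = 47 — same as recorded.
Step 3: x = (70*47 + 12) mod 85 = 72 — agrees with the trace.
Step 4: x = (70*72 + 12) mod 85 = 37 — agrees with the trace.
Step 5: x = (70*37 + 12) mod 85 = 52 — matches.
Step 6: x = (70*52 + 12) mod 85 = 82 — confirmed correct.
Step 7: x = (70*82 + 12) mod 85 = 57 — confirmed correct.
Each recorded entry agrees with the recomputation.

no error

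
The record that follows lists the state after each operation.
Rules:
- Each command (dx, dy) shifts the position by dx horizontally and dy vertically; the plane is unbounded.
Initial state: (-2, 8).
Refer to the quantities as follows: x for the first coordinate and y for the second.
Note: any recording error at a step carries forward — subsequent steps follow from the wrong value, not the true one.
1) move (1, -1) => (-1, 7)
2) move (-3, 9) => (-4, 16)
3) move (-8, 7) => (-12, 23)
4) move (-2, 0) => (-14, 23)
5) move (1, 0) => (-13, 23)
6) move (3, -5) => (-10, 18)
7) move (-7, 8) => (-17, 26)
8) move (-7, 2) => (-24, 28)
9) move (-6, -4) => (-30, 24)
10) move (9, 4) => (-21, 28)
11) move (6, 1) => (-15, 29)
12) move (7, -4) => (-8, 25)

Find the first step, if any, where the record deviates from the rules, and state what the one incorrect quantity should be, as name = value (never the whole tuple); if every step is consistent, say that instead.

Recomputing the run from the initial state:
step 1: x = -1, y = 7
step 2: x = -4, y = 16
step 3: x = -12, y = 23
step 4: x = -14, y = 23
step 5: x = -13, y = 23
step 6: x = -10, y = 18
step 7: x = -17, y = 26
step 8: x = -24, y = 28
step 9: x = -30, y = 24
step 10: x = -21, y = 28
step 11: x = -15, y = 29
step 12: x = -8, y = 25
This matches the record at every step.

no error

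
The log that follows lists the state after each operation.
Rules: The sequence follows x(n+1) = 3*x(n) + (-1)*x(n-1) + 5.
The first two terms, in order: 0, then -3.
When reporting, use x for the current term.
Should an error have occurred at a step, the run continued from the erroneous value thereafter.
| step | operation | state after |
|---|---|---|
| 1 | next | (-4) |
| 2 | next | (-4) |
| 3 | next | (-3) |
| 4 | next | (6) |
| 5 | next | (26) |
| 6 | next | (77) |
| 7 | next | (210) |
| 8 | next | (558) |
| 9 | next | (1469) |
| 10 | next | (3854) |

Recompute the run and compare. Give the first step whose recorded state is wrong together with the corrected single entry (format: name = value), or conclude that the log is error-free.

step 4, x = 0

Recomputing the run from the initial state:
step 1: x = -4
step 2: x = -4
step 3: x = -3
step 4: x = 0
step 5: x = 8
step 6: x = 29
step 7: x = 84
step 8: x = 228
step 9: x = 605
step 10: x = 1592
The first disagreement with the log is at step 4, where the value should be x = 0.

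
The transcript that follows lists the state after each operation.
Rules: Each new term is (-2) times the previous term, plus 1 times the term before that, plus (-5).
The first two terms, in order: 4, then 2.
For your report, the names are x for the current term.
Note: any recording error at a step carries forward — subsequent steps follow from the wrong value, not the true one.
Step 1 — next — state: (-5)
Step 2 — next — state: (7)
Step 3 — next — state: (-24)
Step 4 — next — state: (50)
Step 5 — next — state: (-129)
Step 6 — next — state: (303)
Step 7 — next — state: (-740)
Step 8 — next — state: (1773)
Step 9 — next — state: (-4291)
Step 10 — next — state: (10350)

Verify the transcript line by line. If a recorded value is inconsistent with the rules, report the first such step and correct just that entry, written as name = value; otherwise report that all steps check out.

step 8, x = 1778

Recomputing the run from the initial state:
step 1: x = -5
step 2: x = 7
step 3: x = -24
step 4: x = 50
step 5: x = -129
step 6: x = 303
step 7: x = -740
step 8: x = 1778
step 9: x = -4301
step 10: x = 10375
The first disagreement with the transcript is at step 8, where the value should be x = 1778.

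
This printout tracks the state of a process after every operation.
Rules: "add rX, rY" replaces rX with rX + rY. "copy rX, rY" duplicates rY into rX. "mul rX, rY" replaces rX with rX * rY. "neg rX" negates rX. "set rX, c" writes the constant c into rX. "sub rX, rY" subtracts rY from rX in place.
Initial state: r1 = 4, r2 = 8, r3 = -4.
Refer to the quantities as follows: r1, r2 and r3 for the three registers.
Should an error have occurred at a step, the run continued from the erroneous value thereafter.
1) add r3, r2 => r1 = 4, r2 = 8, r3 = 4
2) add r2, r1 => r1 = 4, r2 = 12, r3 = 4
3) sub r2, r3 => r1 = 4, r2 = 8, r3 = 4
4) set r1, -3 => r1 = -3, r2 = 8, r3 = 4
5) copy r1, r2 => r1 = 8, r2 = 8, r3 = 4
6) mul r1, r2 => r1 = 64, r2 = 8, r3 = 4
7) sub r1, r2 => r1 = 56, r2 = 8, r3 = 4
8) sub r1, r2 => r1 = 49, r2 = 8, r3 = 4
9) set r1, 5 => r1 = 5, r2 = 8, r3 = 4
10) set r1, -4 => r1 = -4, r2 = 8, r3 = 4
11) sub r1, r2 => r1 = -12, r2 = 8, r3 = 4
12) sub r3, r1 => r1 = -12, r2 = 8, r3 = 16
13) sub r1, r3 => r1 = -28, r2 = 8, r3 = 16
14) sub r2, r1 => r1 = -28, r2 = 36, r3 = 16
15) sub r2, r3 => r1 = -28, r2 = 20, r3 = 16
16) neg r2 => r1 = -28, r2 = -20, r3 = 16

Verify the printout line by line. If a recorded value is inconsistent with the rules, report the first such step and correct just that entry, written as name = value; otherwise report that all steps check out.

step 1: r3 = -4 + 8 = 4 -> checks out
step 2: r2 = 8 + 4 = 12 -> exactly as logged
step 3: r2 = 12 - 4 = 8 -> verified
step 4: r1 = -3 -> consistent with the printout
step 5: r1 = 8 -> exactly as logged
step 6: r1 = 8 * 8 = 64 -> consistent with the printout
step 7: r1 = 64 - 8 = 56 -> exactly as logged
step 8: r1 = 56 - 8 = 48 -> the printout disagrees here
Conclusion: step 8 carries the first error; the entry should be r1 = 48.

step 8, r1 = 48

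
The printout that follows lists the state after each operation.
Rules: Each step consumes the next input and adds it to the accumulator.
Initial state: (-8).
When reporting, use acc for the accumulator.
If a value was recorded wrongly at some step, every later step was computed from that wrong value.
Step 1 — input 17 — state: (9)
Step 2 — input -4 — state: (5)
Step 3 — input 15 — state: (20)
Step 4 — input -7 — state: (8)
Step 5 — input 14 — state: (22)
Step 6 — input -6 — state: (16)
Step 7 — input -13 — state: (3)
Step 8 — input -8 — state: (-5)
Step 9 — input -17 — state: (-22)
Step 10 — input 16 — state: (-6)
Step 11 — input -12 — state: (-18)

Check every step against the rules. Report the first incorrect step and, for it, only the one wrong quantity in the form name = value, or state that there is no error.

step 4, acc = 13

Step 1: acc = -8 + 17 = 9 — checks out.
Step 2: acc = 9 + -4 = 5 — exactly as logged.
Step 3: acc = 5 + 15 = 20 — exactly as logged.
Step 4: acc = 20 + -7 = 13 — this is not what the printout shows.
First incorrect step: 4; the correct value is acc = 13.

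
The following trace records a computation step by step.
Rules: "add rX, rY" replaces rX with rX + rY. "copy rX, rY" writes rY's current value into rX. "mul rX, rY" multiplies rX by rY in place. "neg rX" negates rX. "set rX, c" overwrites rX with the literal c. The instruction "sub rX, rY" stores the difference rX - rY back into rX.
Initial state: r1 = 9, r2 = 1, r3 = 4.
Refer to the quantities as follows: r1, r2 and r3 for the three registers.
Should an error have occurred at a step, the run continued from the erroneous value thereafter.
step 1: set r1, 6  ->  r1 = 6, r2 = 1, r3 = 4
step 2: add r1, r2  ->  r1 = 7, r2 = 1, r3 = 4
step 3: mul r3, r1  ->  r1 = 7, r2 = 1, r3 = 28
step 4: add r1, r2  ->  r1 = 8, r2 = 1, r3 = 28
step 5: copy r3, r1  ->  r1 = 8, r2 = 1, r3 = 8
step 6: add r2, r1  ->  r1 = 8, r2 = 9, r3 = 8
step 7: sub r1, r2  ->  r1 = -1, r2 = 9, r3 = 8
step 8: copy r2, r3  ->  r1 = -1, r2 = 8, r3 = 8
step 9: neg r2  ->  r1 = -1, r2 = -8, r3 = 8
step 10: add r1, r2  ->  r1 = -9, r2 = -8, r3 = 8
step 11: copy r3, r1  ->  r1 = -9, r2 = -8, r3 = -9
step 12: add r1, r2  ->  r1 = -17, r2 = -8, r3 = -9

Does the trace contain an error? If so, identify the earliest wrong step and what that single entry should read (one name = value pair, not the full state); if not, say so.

no error

Step 1: r1 = 6 — verified.
Step 2: r1 = 6 + 1 = 7 — verified.
Step 3: r3 = 4 * 7 = 28 — in agreement.
Step 4: r1 = 7 + 1 = 8 — exactly as logged.
Step 5: r3 = 8 — agrees with the trace.
Step 6: r2 = 1 + 8 = 9 — matches.
Step 7: r1 = 8 - 9 = -1 — verified.
Step 8: r2 = 8 — same as recorded.
Step 9: r2 = -(8) = -8 — confirmed correct.
Step 10: r1 = -1 + -8 = -9 — checks out.
Step 11: r3 = -9 — agrees with the trace.
Step 12: r1 = -9 + -8 = -17 — in agreement.
Each recorded entry agrees with the recomputation.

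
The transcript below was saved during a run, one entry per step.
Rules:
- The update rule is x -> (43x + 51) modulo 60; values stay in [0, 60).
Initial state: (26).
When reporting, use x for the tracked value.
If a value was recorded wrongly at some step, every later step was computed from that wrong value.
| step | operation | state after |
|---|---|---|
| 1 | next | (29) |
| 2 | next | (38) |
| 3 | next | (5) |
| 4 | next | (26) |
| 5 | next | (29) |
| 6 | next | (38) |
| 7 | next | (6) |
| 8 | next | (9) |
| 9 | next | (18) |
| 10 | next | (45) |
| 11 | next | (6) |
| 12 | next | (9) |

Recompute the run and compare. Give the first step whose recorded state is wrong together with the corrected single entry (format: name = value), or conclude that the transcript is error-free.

Recomputing the run from the initial state:
step 1: x = 29
step 2: x = 38
step 3: x = 5
step 4: x = 26
step 5: x = 29
step 6: x = 38
step 7: x = 5
step 8: x = 26
step 9: x = 29
step 10: x = 38
step 11: x = 5
step 12: x = 26
The first disagreement with the transcript is at step 7, where the value should be x = 5.

step 7, x = 5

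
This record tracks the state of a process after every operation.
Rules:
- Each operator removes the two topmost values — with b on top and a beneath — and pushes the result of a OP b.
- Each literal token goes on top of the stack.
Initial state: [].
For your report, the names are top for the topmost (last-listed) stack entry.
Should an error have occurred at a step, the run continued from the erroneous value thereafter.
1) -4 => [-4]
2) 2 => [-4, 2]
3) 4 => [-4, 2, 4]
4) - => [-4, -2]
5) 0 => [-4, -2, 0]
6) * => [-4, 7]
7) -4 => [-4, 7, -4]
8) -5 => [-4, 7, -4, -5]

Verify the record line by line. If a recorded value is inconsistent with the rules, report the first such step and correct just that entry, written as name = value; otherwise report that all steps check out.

step 6, top = 0

Step 1: push -4: top = -4 — in agreement.
Step 2: push 2: top = 2 — checks out.
Step 3: push 4: top = 4 — agrees with the record.
Step 4: 2 - 4 = -2 — matches.
Step 5: push 0: top = 0 — verified.
Step 6: -2 * 0 = 0 — the record has a different value.
Step 6 is the first one off; corrected, top = 0.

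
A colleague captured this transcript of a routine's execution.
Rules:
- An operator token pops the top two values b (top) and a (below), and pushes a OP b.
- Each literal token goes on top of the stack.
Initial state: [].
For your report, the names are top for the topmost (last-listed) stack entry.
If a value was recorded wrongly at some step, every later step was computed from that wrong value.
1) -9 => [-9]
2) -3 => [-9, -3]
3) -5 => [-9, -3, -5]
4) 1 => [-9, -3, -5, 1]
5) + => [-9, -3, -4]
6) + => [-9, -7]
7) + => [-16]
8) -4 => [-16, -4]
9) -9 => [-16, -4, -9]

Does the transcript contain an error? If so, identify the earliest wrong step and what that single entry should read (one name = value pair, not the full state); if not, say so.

no error

step 1: push -9: top = -9 -> no discrepancy
step 2: push -3: top = -3 -> matches
step 3: push -5: top = -5 -> matches
step 4: push 1: top = 1 -> in agreement
step 5: -5 + 1 = -4 -> checks out
step 6: -3 + -4 = -7 -> verified
step 7: -9 + -7 = -16 -> consistent with the transcript
step 8: push -4: top = -4 -> consistent with the transcript
step 9: push -9: top = -9 -> verified
All entries verified; no error found.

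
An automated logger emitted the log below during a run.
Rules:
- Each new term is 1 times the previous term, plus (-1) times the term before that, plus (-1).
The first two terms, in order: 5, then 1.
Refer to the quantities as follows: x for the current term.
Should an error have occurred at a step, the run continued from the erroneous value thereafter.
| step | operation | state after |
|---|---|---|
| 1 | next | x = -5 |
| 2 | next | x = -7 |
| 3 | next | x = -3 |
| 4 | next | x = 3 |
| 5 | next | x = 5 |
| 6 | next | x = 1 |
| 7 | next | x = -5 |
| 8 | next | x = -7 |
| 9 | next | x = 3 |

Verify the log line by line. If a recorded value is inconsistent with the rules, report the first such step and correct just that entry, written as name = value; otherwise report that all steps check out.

step 9, x = -3

Recomputing the run from the initial state:
step 1: x = -5
step 2: x = -7
step 3: x = -3
step 4: x = 3
step 5: x = 5
step 6: x = 1
step 7: x = -5
step 8: x = -7
step 9: x = -3
The first disagreement with the log is at step 9, where the value should be x = -3.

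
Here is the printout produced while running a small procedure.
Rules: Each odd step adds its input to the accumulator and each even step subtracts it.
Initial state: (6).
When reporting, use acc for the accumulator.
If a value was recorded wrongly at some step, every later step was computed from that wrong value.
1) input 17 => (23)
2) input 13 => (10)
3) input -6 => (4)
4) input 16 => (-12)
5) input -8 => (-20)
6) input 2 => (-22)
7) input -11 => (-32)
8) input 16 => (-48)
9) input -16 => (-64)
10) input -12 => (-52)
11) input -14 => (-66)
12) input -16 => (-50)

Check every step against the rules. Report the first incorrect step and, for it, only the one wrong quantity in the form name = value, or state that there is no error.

Recomputing the run from the initial state:
step 1: acc = 23
step 2: acc = 10
step 3: acc = 4
step 4: acc = -12
step 5: acc = -20
step 6: acc = -22
step 7: acc = -33
step 8: acc = -49
step 9: acc = -65
step 10: acc = -53
step 11: acc = -67
step 12: acc = -51
The first disagreement with the printout is at step 7, where the value should be acc = -33.

step 7, acc = -33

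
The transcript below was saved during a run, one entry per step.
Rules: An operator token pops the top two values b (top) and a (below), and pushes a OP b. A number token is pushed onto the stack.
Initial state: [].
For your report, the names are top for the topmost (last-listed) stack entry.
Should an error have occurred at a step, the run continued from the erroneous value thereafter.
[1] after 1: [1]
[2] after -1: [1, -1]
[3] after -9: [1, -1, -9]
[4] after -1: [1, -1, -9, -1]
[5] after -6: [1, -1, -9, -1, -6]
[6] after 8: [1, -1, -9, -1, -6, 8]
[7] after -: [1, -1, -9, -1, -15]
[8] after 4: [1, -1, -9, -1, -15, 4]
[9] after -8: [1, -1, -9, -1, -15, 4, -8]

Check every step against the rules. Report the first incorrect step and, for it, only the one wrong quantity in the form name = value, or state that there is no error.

step 7, top = -14

Recomputing the run from the initial state:
step 1: [1]
step 2: [1, -1]
step 3: [1, -1, -9]
step 4: [1, -1, -9, -1]
step 5: [1, -1, -9, -1, -6]
step 6: [1, -1, -9, -1, -6, 8]
step 7: [1, -1, -9, -1, -14]
step 8: [1, -1, -9, -1, -14, 4]
step 9: [1, -1, -9, -1, -14, 4, -8]
The first disagreement with the transcript is at step 7, where the value should be top = -14.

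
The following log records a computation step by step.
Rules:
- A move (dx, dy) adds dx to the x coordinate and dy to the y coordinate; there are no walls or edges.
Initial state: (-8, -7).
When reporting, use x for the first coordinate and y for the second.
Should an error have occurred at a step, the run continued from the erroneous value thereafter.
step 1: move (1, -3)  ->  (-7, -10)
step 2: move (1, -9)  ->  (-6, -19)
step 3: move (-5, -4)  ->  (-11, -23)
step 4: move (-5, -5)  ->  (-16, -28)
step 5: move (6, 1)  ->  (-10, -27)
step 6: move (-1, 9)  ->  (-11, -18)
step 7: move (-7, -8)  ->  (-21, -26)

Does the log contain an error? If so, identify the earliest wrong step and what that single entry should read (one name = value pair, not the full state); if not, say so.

Recomputing the run from the initial state:
step 1: x = -7, y = -10
step 2: x = -6, y = -19
step 3: x = -11, y = -23
step 4: x = -16, y = -28
step 5: x = -10, y = -27
step 6: x = -11, y = -18
step 7: x = -18, y = -26
The first disagreement with the log is at step 7, where the value should be x = -18.

step 7, x = -18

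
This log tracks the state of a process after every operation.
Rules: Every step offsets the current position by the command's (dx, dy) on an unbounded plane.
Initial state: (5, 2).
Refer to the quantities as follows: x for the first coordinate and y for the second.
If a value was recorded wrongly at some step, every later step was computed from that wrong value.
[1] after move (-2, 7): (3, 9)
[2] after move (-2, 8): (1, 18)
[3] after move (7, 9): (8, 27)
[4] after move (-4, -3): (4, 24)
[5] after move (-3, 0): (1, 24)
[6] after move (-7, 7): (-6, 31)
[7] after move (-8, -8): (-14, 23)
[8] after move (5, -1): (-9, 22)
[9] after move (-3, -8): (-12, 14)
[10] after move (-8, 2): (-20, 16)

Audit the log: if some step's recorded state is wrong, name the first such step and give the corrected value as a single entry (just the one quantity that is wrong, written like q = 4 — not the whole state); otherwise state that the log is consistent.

step 2, y = 17

Recomputing the run from the initial state:
step 1: x = 3, y = 9
step 2: x = 1, y = 17
step 3: x = 8, y = 26
step 4: x = 4, y = 23
step 5: x = 1, y = 23
step 6: x = -6, y = 30
step 7: x = -14, y = 22
step 8: x = -9, y = 21
step 9: x = -12, y = 13
step 10: x = -20, y = 15
The first disagreement with the log is at step 2, where the value should be y = 17.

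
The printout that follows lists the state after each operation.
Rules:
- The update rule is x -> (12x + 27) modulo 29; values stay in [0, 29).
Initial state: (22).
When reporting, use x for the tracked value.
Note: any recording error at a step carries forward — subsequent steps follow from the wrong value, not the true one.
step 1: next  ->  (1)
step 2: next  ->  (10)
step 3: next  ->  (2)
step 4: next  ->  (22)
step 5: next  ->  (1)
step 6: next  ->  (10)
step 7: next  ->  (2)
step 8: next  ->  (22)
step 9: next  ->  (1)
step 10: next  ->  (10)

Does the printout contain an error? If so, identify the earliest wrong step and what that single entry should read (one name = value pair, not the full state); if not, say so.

no error

Recomputing the run from the initial state:
step 1: x = 1
step 2: x = 10
step 3: x = 2
step 4: x = 22
step 5: x = 1
step 6: x = 10
step 7: x = 2
step 8: x = 22
step 9: x = 1
step 10: x = 10
This matches the printout at every step.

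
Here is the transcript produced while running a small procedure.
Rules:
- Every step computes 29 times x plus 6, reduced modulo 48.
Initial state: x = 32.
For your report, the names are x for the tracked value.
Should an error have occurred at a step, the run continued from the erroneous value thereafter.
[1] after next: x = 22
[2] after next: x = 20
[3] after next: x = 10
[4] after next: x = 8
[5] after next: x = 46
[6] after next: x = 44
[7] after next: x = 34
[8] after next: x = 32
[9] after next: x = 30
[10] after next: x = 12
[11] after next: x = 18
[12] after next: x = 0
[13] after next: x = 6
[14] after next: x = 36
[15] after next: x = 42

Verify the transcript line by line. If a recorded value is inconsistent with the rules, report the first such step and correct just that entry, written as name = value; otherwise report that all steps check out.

step 9, x = 22

1. x = (29*32 + 6) mod 48 = 22 (in agreement)
2. x = (29*22 + 6) mod 48 = 20 (confirmed correct)
3. x = (29*20 + 6) mod 48 = 10 (same as recorded)
4. x = (29*10 + 6) mod 48 = 8 (consistent with the transcript)
5. x = (29*8 + 6) mod 48 = 46 (checks out)
6. x = (29*46 + 6) mod 48 = 44 (verified)
7. x = (29*44 + 6) mod 48 = 34 (checks out)
8. x = (29*34 + 6) mod 48 = 32 (no discrepancy)
9. x = (29*32 + 6) mod 48 = 22 (not what was recorded)
First incorrect step: 9; the correct value is x = 22.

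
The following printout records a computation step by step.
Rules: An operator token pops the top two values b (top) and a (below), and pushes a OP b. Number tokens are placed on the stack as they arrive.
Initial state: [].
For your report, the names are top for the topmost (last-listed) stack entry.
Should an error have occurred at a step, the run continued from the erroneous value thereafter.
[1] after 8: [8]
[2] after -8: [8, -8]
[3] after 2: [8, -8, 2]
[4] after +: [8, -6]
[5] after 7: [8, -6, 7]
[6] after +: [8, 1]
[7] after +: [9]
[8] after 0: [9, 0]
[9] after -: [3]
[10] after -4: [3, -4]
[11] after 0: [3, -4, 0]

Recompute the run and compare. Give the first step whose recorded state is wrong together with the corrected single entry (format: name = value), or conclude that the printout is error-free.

Recomputing the run from the initial state:
step 1: [8]
step 2: [8, -8]
step 3: [8, -8, 2]
step 4: [8, -6]
step 5: [8, -6, 7]
step 6: [8, 1]
step 7: [9]
step 8: [9, 0]
step 9: [9]
step 10: [9, -4]
step 11: [9, -4, 0]
The first disagreement with the printout is at step 9, where the value should be top = 9.

step 9, top = 9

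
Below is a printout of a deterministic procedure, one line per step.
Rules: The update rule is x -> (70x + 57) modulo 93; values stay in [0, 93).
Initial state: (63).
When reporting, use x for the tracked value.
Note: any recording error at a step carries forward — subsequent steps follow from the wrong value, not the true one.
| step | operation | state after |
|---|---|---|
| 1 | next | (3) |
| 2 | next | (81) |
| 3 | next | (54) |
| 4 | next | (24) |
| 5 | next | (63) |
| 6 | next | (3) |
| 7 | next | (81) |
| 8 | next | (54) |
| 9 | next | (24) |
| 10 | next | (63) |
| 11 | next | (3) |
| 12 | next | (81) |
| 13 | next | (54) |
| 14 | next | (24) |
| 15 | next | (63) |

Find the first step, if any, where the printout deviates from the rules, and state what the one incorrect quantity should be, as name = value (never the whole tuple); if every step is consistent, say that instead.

Step 1: x = (70*63 + 57) mod 93 = 3 — confirmed correct.
Step 2: x = (70*3 + 57) mod 93 = 81 — in agreement.
Step 3: x = (70*81 + 57) mod 93 = 54 — matches.
Step 4: x = (70*54 + 57) mod 93 = 24 — in agreement.
Step 5: x = (70*24 + 57) mod 93 = 63 — checks out.
Step 6: x = (70*63 + 57) mod 93 = 3 — exactly as logged.
Step 7: x = (70*3 + 57) mod 93 = 81 — verified.
Step 8: x = (70*81 + 57) mod 93 = 54 — consistent with the printout.
Step 9: x = (70*54 + 57) mod 93 = 24 — same as recorded.
Step 10: x = (70*24 + 57) mod 93 = 63 — agrees with the printout.
Step 11: x = (70*63 + 57) mod 93 = 3 — checks out.
Step 12: x = (70*3 + 57) mod 93 = 81 — agrees with the printout.
Step 13: x = (70*81 + 57) mod 93 = 54 — no discrepancy.
Step 14: x = (70*54 + 57) mod 93 = 24 — matches.
Step 15: x = (70*24 + 57) mod 93 = 63 — no discrepancy.
Every step is consistent.

no error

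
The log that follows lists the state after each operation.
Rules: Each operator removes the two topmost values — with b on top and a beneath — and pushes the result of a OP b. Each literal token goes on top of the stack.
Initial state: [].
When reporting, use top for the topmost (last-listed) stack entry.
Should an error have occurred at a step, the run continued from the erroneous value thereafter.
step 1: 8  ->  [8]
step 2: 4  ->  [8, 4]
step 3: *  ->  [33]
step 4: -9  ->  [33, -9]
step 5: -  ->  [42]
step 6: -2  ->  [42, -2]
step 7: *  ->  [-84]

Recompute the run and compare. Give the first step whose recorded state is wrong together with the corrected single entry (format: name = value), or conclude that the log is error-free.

step 1: push 8: top = 8 -> verified
step 2: push 4: top = 4 -> exactly as logged
step 3: 8 * 4 = 32 -> the log has a different value
Step 3 is the first one off; corrected, top = 32.

step 3, top = 32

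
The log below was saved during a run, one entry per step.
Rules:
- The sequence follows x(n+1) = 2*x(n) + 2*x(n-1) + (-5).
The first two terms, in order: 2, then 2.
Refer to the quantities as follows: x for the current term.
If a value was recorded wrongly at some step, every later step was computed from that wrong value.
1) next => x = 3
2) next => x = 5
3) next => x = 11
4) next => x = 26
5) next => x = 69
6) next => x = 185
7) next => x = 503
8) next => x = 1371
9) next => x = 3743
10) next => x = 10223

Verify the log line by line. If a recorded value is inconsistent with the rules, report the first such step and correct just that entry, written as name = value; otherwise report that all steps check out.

step 4, x = 27

Recomputing the run from the initial state:
step 1: x = 3
step 2: x = 5
step 3: x = 11
step 4: x = 27
step 5: x = 71
step 6: x = 191
step 7: x = 519
step 8: x = 1415
step 9: x = 3863
step 10: x = 10551
The first disagreement with the log is at step 4, where the value should be x = 27.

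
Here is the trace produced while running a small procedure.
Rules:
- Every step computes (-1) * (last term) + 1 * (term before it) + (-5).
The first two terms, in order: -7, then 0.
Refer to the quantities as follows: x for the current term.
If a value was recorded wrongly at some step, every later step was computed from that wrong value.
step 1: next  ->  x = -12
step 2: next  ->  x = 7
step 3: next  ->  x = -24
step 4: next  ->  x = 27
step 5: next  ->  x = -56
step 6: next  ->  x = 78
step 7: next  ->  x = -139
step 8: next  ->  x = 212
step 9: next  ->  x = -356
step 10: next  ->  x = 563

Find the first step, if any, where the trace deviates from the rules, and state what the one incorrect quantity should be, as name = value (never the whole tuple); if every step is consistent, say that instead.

step 4, x = 26

1. x = -1*(0) + (1)*(-7) + (-5) = -12 (same as recorded)
2. x = -1*(-12) + (1)*(0) + (-5) = 7 (exactly as logged)
3. x = -1*(7) + (1)*(-12) + (-5) = -24 (checks out)
4. x = -1*(-24) + (1)*(7) + (-5) = 26 (a discrepancy with the trace)
Conclusion: step 4 carries the first error; the entry should be x = 26.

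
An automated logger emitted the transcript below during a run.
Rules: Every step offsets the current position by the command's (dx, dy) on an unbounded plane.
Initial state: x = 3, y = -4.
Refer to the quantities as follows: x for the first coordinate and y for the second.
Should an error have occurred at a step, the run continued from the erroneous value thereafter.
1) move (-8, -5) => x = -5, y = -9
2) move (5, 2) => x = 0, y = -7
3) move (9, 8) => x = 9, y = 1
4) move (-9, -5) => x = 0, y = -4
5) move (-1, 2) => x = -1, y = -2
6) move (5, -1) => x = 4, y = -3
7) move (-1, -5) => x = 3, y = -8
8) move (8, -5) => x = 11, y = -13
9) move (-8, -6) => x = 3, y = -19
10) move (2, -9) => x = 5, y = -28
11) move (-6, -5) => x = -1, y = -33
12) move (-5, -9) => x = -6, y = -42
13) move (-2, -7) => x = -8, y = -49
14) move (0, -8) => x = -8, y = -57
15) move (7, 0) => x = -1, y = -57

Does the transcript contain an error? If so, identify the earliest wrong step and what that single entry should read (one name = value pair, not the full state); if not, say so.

step 1: x = 3 + (-8) = -5, y = -4 + (-5) = -9 -> confirmed correct
step 2: x = -5 + (5) = 0, y = -9 + (2) = -7 -> confirmed correct
step 3: x = 0 + (9) = 9, y = -7 + (8) = 1 -> exactly as logged
step 4: x = 9 + (-9) = 0, y = 1 + (-5) = -4 -> confirmed correct
step 5: x = 0 + (-1) = -1, y = -4 + (2) = -2 -> same as recorded
step 6: x = -1 + (5) = 4, y = -2 + (-1) = -3 -> same as recorded
step 7: x = 4 + (-1) = 3, y = -3 + (-5) = -8 -> agrees with the transcript
step 8: x = 3 + (8) = 11, y = -8 + (-5) = -13 -> in agreement
step 9: x = 11 + (-8) = 3, y = -13 + (-6) = -19 -> verified
step 10: x = 3 + (2) = 5, y = -19 + (-9) = -28 -> confirmed correct
step 11: x = 5 + (-6) = -1, y = -28 + (-5) = -33 -> exactly as logged
step 12: x = -1 + (-5) = -6, y = -33 + (-9) = -42 -> consistent with the transcript
step 13: x = -6 + (-2) = -8, y = -42 + (-7) = -49 -> consistent with the transcript
step 14: x = -8 + (0) = -8, y = -49 + (-8) = -57 -> same as recorded
step 15: x = -8 + (7) = -1, y = -57 + (0) = -57 -> exactly as logged
Nothing is out of place; the run is error-free.

no error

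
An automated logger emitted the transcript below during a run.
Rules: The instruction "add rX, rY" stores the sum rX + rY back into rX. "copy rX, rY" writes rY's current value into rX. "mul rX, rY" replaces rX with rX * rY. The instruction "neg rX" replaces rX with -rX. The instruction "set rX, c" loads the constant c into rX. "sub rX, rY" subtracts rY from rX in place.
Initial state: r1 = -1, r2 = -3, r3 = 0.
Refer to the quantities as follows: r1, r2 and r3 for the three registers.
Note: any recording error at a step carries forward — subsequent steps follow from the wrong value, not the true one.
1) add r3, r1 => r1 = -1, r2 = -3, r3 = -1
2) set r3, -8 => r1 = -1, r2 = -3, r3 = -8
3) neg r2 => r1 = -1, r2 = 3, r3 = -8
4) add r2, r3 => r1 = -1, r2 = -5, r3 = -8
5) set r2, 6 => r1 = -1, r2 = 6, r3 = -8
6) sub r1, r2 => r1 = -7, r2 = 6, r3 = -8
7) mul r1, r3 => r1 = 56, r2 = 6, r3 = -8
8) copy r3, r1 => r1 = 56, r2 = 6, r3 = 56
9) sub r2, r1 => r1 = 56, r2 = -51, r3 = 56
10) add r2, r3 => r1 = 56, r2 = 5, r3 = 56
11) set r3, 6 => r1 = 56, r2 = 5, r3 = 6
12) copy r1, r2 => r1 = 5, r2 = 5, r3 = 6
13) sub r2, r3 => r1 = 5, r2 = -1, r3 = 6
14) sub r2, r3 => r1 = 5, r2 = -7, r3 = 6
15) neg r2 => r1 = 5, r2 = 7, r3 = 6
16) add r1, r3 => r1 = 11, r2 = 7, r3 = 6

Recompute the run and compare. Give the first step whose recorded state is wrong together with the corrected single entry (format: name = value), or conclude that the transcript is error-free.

step 1: r3 = 0 + -1 = -1 -> exactly as logged
step 2: r3 = -8 -> confirmed correct
step 3: r2 = -(-3) = 3 -> same as recorded
step 4: r2 = 3 + -8 = -5 -> verified
step 5: r2 = 6 -> consistent with the transcript
step 6: r1 = -1 - 6 = -7 -> no discrepancy
step 7: r1 = -7 * -8 = 56 -> same as recorded
step 8: r3 = 56 -> same as recorded
step 9: r2 = 6 - 56 = -50 -> a discrepancy with the transcript
First deviation found at step 9; the corrected entry is r2 = -50.

step 9, r2 = -50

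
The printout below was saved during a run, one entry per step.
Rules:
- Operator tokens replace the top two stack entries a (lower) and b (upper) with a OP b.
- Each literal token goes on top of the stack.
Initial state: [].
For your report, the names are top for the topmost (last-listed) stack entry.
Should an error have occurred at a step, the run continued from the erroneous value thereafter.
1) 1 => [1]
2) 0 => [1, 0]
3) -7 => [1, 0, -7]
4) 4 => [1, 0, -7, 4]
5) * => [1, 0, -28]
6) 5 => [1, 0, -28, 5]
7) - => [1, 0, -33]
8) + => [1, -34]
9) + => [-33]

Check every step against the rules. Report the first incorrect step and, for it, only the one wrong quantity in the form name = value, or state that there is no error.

step 1: push 1: top = 1 -> matches
step 2: push 0: top = 0 -> agrees with the printout
step 3: push -7: top = -7 -> in agreement
step 4: push 4: top = 4 -> agrees with the printout
step 5: -7 * 4 = -28 -> matches
step 6: push 5: top = 5 -> in agreement
step 7: -28 - 5 = -33 -> same as recorded
step 8: 0 + -33 = -33 -> the printout disagrees here
That makes step 8 the first incorrect line — top = -33 is what it should show.

step 8, top = -33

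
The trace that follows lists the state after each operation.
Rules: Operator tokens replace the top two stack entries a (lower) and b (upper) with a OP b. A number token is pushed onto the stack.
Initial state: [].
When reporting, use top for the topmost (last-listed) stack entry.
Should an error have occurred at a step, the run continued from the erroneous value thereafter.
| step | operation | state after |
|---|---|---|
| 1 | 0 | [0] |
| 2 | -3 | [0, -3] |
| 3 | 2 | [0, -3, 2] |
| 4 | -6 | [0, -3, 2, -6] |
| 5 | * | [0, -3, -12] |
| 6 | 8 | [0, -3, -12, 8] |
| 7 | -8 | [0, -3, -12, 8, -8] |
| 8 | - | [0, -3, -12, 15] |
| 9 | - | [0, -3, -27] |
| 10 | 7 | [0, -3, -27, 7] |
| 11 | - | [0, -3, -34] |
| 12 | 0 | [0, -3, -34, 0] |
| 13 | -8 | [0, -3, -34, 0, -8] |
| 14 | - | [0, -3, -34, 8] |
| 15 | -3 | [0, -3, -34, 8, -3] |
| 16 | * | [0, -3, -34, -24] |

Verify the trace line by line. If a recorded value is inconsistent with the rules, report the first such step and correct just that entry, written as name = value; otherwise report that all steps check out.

step 8, top = 16

Step 1: push 0: top = 0 — consistent with the trace.
Step 2: push -3: top = -3 — exactly as logged.
Step 3: push 2: top = 2 — same as recorded.
Step 4: push -6: top = -6 — agrees with the trace.
Step 5: 2 * -6 = -12 — checks out.
Step 6: push 8: top = 8 — no discrepancy.
Step 7: push -8: top = -8 — same as recorded.
Step 8: 8 - -8 = 16 — a discrepancy with the trace.
That makes step 8 the first incorrect line — top = 16 is what it should show.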